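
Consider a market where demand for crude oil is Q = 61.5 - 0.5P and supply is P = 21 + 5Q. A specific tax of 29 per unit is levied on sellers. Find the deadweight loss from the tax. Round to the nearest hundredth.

Rewriting demand in inverse form: P = 123 - 2Q.
Pre-tax equilibrium: 123 - 2Q = 21 + 5Q gives Q* = 14.5714, P* = 93.8571.
With the tax, sellers need 29 more per unit: 123 - 2Q = 21 + 5Q + 29, so Q_t = 10.4286. Buyers pay P_b = 102.1429; sellers receive P_s = P_b - 29 = 73.1429.
The welfare triangle lost has base Q* - Q_t = 4.1429 and height t = 29, so DWL = (1/2)(4.1429)(29) = 60.0714.

60.07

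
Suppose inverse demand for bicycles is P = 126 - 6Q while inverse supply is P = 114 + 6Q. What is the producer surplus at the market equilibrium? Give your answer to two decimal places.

3.00

Set 126 - 6Q = 114 + 6Q, which gives 12 = 12Q, so Q* = 1 and P* = 126 - 6(1) = 120.
Producer surplus is the triangle above supply below P*: (1/2)(1)(120 - 114) = (1/2)(1)(6) = 3.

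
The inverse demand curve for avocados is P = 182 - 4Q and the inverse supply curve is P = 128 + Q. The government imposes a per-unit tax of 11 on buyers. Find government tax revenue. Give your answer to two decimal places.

94.60

Pre-tax equilibrium: 182 - 4Q = 128 + Q gives Q* = 10.8, P* = 138.8.
With the tax, buyers' net willingness to pay falls by 11: (182 - 11) - 4Q = 128 + Q, so Q_t = 8.6. Buyers pay P_b = 147.6; sellers receive P_s = P_b - 11 = 136.6.
Revenue is the tax times quantity traded: 11 x 8.6 = 94.6.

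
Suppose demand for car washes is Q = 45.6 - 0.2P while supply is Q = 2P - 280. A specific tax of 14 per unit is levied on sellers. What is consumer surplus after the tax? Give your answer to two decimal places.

452.56

Rewriting demand in inverse form: P = 228 - 5Q.
Rewriting supply in inverse form: P = 140 + 0.5Q.
Pre-tax equilibrium: 228 - 5Q = 140 + 0.5Q gives Q* = 16, P* = 148.
With the tax, sellers need 14 more per unit: 228 - 5Q = 140 + 0.5Q + 14, so Q_t = 13.4545. Buyers pay P_b = 160.7273; sellers receive P_s = P_b - 14 = 146.7273.
CS = (1/2)(Q_t)(228 - P_b) = (1/2)(13.4545)(67.2727) = 452.562.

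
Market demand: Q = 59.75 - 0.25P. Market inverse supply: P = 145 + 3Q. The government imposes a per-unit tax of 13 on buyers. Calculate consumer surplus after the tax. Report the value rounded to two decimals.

Rewriting demand in inverse form: P = 239 - 4Q.
Pre-tax equilibrium: 239 - 4Q = 145 + 3Q gives Q* = 13.4286, P* = 185.2857.
With the tax, buyers' net willingness to pay falls by 13: (239 - 13) - 4Q = 145 + 3Q, so Q_t = 11.5714. Buyers pay P_b = 192.7143; sellers receive P_s = P_b - 13 = 179.7143.
CS = (1/2)(Q_t)(239 - P_b) = (1/2)(11.5714)(46.2857) = 267.7959.

267.80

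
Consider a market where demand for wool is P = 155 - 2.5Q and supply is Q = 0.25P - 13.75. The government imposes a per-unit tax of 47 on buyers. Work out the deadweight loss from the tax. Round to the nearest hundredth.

169.92

Rewriting supply in inverse form: P = 55 + 4Q.
Pre-tax equilibrium: 155 - 2.5Q = 55 + 4Q gives Q* = 15.3846, P* = 116.5385.
A tax on buyers shifts demand down by 47: (155 - 47) - 2.5Q = 55 + 4Q, so Q_t = 8.1538. Buyers pay P_b = 134.6154; sellers receive P_s = P_b - 47 = 87.6154.
The welfare triangle lost has base Q* - Q_t = 7.2308 and height t = 47, so DWL = (1/2)(7.2308)(47) = 169.9231.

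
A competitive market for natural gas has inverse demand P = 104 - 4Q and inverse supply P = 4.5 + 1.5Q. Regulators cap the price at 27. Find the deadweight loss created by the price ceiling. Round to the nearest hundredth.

26.27

Without the control, 104 - 4Q = 4.5 + 1.5Q so Q* = 18.0909 and P* = 31.6364.
At P = 27, sellers supply (27 - 4.5)/1.5 = 15 while buyers want more, so the quantity traded is 15 at price 27.
At Q = 15 the demand price is 44 and the supply price is 27. Deadweight loss is the triangle between the curves from 15 to 18.0909: (1/2)(44 - 27)(18.0909 - 15) = 26.2727.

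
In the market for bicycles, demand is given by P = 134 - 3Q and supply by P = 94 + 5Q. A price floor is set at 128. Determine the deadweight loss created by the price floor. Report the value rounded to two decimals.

Without the control, 134 - 3Q = 94 + 5Q so Q* = 5 and P* = 119.
At the floor price 128, quantity demanded is (134 - 128)/3 = 2; demand is the short side, so Q = 2 trades at P = 128.
The lost-trades triangle has base Q* - 2 = 3 and height equal to the gap between the curves at Q = 2, which is 128 - 104 = 24. DWL = (1/2)(3)(24) = 36.

36.00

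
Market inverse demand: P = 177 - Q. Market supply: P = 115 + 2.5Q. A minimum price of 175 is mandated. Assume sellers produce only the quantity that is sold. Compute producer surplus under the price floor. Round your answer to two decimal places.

115.00

Without the control, 177 - Q = 115 + 2.5Q so Q* = 17.7143 and P* = 159.2857.
At the floor price 175, quantity demanded is (177 - 175)/1 = 2; demand is the short side, so Q = 2 trades at P = 175.
The supply price at Q = 2 is 120. PS is the trapezoid between 175 and supply over [0, 2]: (1/2)[(175 - 115) + (175 - 120)](2) = 115.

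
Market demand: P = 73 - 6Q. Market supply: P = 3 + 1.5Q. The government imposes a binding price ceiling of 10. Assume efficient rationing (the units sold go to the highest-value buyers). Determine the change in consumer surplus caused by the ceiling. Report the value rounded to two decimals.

Without the control, 73 - 6Q = 3 + 1.5Q so Q* = 9.3333 and P* = 17.
At P = 10, sellers supply (10 - 3)/1.5 = 4.6667 while buyers want more, so the quantity traded is 4.6667 at price 10.
CS goes from (1/2)(9.3333)(56) = 261.3333 to 228.6667 (computed as (73 - 10)(4.6667) - (1/2)(6)(4.6667)^2), a change of -32.6667.

-32.67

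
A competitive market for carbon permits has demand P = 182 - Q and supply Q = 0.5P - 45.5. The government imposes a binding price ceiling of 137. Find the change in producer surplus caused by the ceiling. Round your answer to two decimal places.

-391.11

Rewriting supply in inverse form: P = 91 + 2Q.
Without the control, 182 - Q = 91 + 2Q so Q* = 30.3333 and P* = 151.6667.
At P = 137, sellers supply (137 - 91)/2 = 23 while buyers want more, so the quantity traded is 23 at price 137.
PS goes from (1/2)(30.3333)(60.6667) = 920.1111 to 529 (computed as (137 - 91)(23) - (1/2)(2)(23)^2), a change of -391.1111.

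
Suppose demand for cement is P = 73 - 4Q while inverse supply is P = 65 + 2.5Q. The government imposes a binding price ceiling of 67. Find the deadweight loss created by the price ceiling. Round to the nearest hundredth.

0.60

Without the control, 73 - 4Q = 65 + 2.5Q so Q* = 1.2308 and P* = 68.0769.
At P = 67, sellers supply (67 - 65)/2.5 = 0.8 while buyers want more, so the quantity traded is 0.8 at price 67.
At Q = 0.8 the demand price is 69.8 and the supply price is 67. Deadweight loss is the triangle between the curves from 0.8 to 1.2308: (1/2)(69.8 - 67)(1.2308 - 0.8) = 0.6031.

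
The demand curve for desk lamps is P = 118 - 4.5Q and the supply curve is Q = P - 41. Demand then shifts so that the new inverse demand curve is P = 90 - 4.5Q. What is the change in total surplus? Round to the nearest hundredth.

-320.73

Rewriting supply in inverse form: P = 41 + Q.
Initial equilibrium: Q_0 = 14, P_0 = 55; CS_0 = (1/2)(14)(63) = 441, PS_0 = (1/2)(14)(14) = 98.
New equilibrium: 90 - 4.5Q = 41 + Q gives Q_1 = 8.9091, P_1 = 49.9091; CS_1 = 178.5868, PS_1 = 39.686.
Change in total surplus = (178.5868 + 39.686) - (441 + 98) = -320.7273.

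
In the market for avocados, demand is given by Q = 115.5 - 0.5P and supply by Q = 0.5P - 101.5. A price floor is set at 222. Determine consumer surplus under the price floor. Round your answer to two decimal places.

Rewriting demand in inverse form: P = 231 - 2Q.
Rewriting supply in inverse form: P = 203 + 2Q.
Without the control, 231 - 2Q = 203 + 2Q so Q* = 7 and P* = 217.
At the floor price 222, quantity demanded is (231 - 222)/2 = 4.5; demand is the short side, so Q = 4.5 trades at P = 222.
CS is the triangle under demand above 222: (1/2)(4.5)(231 - 222) = 20.25.

20.25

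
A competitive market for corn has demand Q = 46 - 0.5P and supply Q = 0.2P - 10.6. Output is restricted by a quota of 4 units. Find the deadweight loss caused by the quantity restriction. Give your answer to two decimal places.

8.64

Rewriting demand in inverse form: P = 92 - 2Q.
Rewriting supply in inverse form: P = 53 + 5Q.
Unrestricted equilibrium: Q* = (92 - 53)/(2 + 5) = 5.5714.
At Q = 4 the demand price is 92 - 2(4) = 84 and the supply price is 53 + 5(4) = 73.
DWL = (1/2)(gap between curves at 4) x (Q* - 4) = (1/2)(11)(1.5714) = 8.6429.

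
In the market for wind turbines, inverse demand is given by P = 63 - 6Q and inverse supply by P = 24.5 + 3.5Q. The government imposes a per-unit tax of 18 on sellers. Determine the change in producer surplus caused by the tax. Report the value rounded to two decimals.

Pre-tax equilibrium: 63 - 6Q = 24.5 + 3.5Q gives Q* = 4.0526, P* = 38.6842.
A tax on sellers shifts supply up by 18: 63 - 6Q = 24.5 + 3.5Q + 18, so Q_t = 2.1579. Buyers pay P_b = 50.0526; sellers receive P_s = P_b - 18 = 32.0526.
Producers lose the trapezoid between P_s and P* out to Q_t plus the triangle from Q_t to Q*: change in PS = 8.1489 - 28.7417 = -20.5928.

-20.59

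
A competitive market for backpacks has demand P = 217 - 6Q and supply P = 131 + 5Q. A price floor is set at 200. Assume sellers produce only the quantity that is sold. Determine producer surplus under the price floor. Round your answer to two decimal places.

Free-market equilibrium: 217 - 6Q = 131 + 5Q gives Q* = 7.8182, P* = 170.0909.
At the floor price 200, quantity demanded is (217 - 200)/6 = 2.8333; demand is the short side, so Q = 2.8333 trades at P = 200.
The supply price at Q = 2.8333 is 145.1667. PS is the trapezoid between 200 and supply over [0, 2.8333]: (1/2)[(200 - 131) + (200 - 145.1667)](2.8333) = 175.4306.

175.43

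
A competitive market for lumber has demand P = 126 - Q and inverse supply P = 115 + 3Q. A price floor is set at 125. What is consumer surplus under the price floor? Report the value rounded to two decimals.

Free-market equilibrium: 126 - Q = 115 + 3Q gives Q* = 2.75, P* = 123.25.
At P = 125, buyers demand (126 - 125)/1 = 1 while sellers would supply more, so the quantity traded is 1 at price 125.
CS is the triangle under demand above 125: (1/2)(1)(126 - 125) = 0.5.

0.50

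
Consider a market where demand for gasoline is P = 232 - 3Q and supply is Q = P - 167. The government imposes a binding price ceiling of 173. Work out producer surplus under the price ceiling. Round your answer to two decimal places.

Rewriting supply in inverse form: P = 167 + Q.
Free-market equilibrium: 232 - 3Q = 167 + Q gives Q* = 16.25, P* = 183.25.
At the ceiling price 173, quantity supplied is (173 - 167)/1 = 6; supply is the short side, so Q = 6 trades at P = 173.
PS is the triangle above supply below 173: (1/2)(6)(173 - 167) = 18.

18.00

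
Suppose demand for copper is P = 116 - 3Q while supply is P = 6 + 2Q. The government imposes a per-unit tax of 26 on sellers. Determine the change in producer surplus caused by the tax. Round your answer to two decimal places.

Without the tax, 116 - 3Q = 6 + 2Q so Q* = 22 and P* = 50.
A tax on sellers shifts supply up by 26: 116 - 3Q = 6 + 2Q + 26, so Q_t = 16.8. Buyers pay P_b = 65.6; sellers receive P_s = P_b - 26 = 39.6.
PS falls from (1/2)(22)(44) = 484 to (1/2)(16.8)(33.6) = 282.24, a change of -201.76.

-201.76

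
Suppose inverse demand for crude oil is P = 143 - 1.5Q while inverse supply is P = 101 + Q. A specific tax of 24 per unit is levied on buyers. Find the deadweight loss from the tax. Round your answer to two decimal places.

Pre-tax equilibrium: 143 - 1.5Q = 101 + Q gives Q* = 16.8, P* = 117.8.
A tax on buyers shifts demand down by 24: (143 - 24) - 1.5Q = 101 + Q, so Q_t = 7.2. Buyers pay P_b = 132.2; sellers receive P_s = P_b - 24 = 108.2.
Deadweight loss is the triangle between the curves from Q_t to Q*: (1/2)(16.8 - 7.2)(24) = 115.2.

115.20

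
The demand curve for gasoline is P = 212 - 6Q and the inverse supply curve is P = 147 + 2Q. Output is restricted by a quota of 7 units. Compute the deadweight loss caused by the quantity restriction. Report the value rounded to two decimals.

5.06

Without the quota, 212 - 6Q = 147 + 2Q gives Q* = 8.125.
At Q = 7 the demand price is 212 - 6(7) = 170 and the supply price is 147 + 2(7) = 161.
DWL = (1/2)(gap between curves at 7) x (Q* - 7) = (1/2)(9)(1.125) = 5.0625.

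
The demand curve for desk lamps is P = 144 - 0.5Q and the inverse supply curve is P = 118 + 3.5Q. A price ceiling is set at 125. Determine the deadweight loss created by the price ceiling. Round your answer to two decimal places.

40.50

Free-market equilibrium: 144 - 0.5Q = 118 + 3.5Q gives Q* = 6.5, P* = 140.75.
At P = 125, sellers supply (125 - 118)/3.5 = 2 while buyers want more, so the quantity traded is 2 at price 125.
The lost-trades triangle has base Q* - 2 = 4.5 and height equal to the gap between the curves at Q = 2, which is 143 - 125 = 18. DWL = (1/2)(4.5)(18) = 40.5.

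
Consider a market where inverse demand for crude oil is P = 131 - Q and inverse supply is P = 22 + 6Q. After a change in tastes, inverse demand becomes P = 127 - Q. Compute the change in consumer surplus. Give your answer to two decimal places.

-8.73

Initial equilibrium: Q_0 = 15.5714, P_0 = 115.4286; CS_0 = (1/2)(15.5714)(15.5714) = 121.2347, PS_0 = (1/2)(15.5714)(93.4286) = 727.4082.
New equilibrium: 127 - Q = 22 + 6Q gives Q_1 = 15, P_1 = 112; CS_1 = 112.5, PS_1 = 675.
Change in consumer surplus = 112.5 - 121.2347 = -8.7347.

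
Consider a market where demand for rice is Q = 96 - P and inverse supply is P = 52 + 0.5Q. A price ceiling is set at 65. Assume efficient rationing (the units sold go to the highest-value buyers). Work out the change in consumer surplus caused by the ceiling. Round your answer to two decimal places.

37.78

Rewriting demand in inverse form: P = 96 - Q.
Free-market equilibrium: 96 - Q = 52 + 0.5Q gives Q* = 29.3333, P* = 66.6667.
At P = 65, sellers supply (65 - 52)/0.5 = 26 while buyers want more, so the quantity traded is 26 at price 65.
CS goes from (1/2)(29.3333)(29.3333) = 430.2222 to 468 (computed as (96 - 65)(26) - (1/2)(1)(26)^2), a change of 37.7778.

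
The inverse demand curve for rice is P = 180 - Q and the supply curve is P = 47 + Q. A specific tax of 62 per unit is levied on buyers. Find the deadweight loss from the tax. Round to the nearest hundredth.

Without the tax, 180 - Q = 47 + Q so Q* = 66.5 and P* = 113.5.
A tax on buyers shifts demand down by 62: (180 - 62) - Q = 47 + Q, so Q_t = 35.5. Buyers pay P_b = 144.5; sellers receive P_s = P_b - 62 = 82.5.
The welfare triangle lost has base Q* - Q_t = 31 and height t = 62, so DWL = (1/2)(31)(62) = 961.

961.00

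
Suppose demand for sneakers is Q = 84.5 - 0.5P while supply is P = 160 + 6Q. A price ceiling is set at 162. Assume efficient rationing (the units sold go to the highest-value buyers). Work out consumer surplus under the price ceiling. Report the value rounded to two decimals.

2.22

Rewriting demand in inverse form: P = 169 - 2Q.
Without the control, 169 - 2Q = 160 + 6Q so Q* = 1.125 and P* = 166.75.
At P = 162, sellers supply (162 - 160)/6 = 0.3333 while buyers want more, so the quantity traded is 0.3333 at price 162.
The demand price at Q = 0.3333 is 168.3333. CS is the trapezoid between demand and 162 over [0, 0.3333]: (1/2)[(169 - 162) + (168.3333 - 162)](0.3333) = 2.2222.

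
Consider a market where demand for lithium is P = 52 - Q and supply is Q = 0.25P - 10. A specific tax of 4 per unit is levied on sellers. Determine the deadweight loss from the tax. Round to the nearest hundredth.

Rewriting supply in inverse form: P = 40 + 4Q.
Pre-tax equilibrium: 52 - Q = 40 + 4Q gives Q* = 2.4, P* = 49.6.
With the tax, sellers need 4 more per unit: 52 - Q = 40 + 4Q + 4, so Q_t = 1.6. Buyers pay P_b = 50.4; sellers receive P_s = P_b - 4 = 46.4.
Deadweight loss is the triangle between the curves from Q_t to Q*: (1/2)(2.4 - 1.6)(4) = 1.6.

1.60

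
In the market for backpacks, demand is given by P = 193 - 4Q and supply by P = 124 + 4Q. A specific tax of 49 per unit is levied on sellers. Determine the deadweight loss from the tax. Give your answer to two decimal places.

150.06

Pre-tax equilibrium: 193 - 4Q = 124 + 4Q gives Q* = 8.625, P* = 158.5.
With the tax, sellers need 49 more per unit: 193 - 4Q = 124 + 4Q + 49, so Q_t = 2.5. Buyers pay P_b = 183; sellers receive P_s = P_b - 49 = 134.
Deadweight loss is the triangle between the curves from Q_t to Q*: (1/2)(8.625 - 2.5)(49) = 150.0625.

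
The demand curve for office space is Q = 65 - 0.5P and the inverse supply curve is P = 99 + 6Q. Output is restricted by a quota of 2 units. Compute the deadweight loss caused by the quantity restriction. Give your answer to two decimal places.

Rewriting demand in inverse form: P = 130 - 2Q.
Unrestricted equilibrium: Q* = (130 - 99)/(2 + 6) = 3.875.
At Q = 2 the demand price is 130 - 2(2) = 126 and the supply price is 99 + 6(2) = 111.
DWL = (1/2)(gap between curves at 2) x (Q* - 2) = (1/2)(15)(1.875) = 14.0625.

14.06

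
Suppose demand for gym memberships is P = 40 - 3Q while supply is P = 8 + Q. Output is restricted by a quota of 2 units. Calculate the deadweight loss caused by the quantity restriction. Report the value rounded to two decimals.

72.00

Unrestricted equilibrium: Q* = (40 - 8)/(3 + 1) = 8.
At Q = 2 the demand price is 40 - 3(2) = 34 and the supply price is 8 + (2) = 10.
DWL = (1/2)(gap between curves at 2) x (Q* - 2) = (1/2)(24)(6) = 72.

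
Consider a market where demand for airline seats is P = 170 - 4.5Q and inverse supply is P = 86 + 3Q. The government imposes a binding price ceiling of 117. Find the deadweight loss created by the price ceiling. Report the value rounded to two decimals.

2.82

Without the control, 170 - 4.5Q = 86 + 3Q so Q* = 11.2 and P* = 119.6.
At P = 117, sellers supply (117 - 86)/3 = 10.3333 while buyers want more, so the quantity traded is 10.3333 at price 117.
At Q = 10.3333 the demand price is 123.5 and the supply price is 117. Deadweight loss is the triangle between the curves from 10.3333 to 11.2: (1/2)(123.5 - 117)(11.2 - 10.3333) = 2.8167.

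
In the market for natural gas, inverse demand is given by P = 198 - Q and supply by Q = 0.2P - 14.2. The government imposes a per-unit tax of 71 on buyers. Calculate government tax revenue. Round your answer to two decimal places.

662.67

Rewriting supply in inverse form: P = 71 + 5Q.
Pre-tax equilibrium: 198 - Q = 71 + 5Q gives Q* = 21.1667, P* = 176.8333.
With the tax, buyers' net willingness to pay falls by 71: (198 - 71) - Q = 71 + 5Q, so Q_t = 9.3333. Buyers pay P_b = 188.6667; sellers receive P_s = P_b - 71 = 117.6667.
Tax revenue = t x Q_t = 71 x 9.3333 = 662.6667.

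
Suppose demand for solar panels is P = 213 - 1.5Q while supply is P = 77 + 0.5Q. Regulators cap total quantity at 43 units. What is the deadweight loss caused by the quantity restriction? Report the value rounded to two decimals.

Without the quota, 213 - 1.5Q = 77 + 0.5Q gives Q* = 68.
At Q = 43 the demand price is 213 - 1.5(43) = 148.5 and the supply price is 77 + 0.5(43) = 98.5.
Deadweight loss is the triangle between the curves from 43 to 68: (1/2)(148.5 - 98.5)(68 - 43) = 625.

625.00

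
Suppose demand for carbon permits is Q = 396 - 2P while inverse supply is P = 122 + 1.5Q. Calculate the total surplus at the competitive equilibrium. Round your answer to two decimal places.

Rewriting demand in inverse form: P = 198 - 0.5Q.
Set 198 - 0.5Q = 122 + 1.5Q, which gives 76 = 2Q, so Q* = 38 and P* = 198 - 0.5(38) = 179.
Total surplus is the full triangle between the curves from 0 to Q*: (1/2)(38)(198 - 122) = 1444.

1444.00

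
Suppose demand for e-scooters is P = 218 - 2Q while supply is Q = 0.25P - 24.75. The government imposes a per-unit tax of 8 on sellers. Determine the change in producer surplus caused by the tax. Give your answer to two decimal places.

-102.22

Rewriting supply in inverse form: P = 99 + 4Q.
Without the tax, 218 - 2Q = 99 + 4Q so Q* = 19.8333 and P* = 178.3333.
With the tax, sellers need 8 more per unit: 218 - 2Q = 99 + 4Q + 8, so Q_t = 18.5. Buyers pay P_b = 181; sellers receive P_s = P_b - 8 = 173.
PS falls from (1/2)(19.8333)(79.3333) = 786.7222 to (1/2)(18.5)(74) = 684.5, a change of -102.2222.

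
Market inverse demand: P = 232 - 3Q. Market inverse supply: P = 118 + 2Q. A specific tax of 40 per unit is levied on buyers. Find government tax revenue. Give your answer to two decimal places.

592.00

Without the tax, 232 - 3Q = 118 + 2Q so Q* = 22.8 and P* = 163.6.
With the tax, buyers' net willingness to pay falls by 40: (232 - 40) - 3Q = 118 + 2Q, so Q_t = 14.8. Buyers pay P_b = 187.6; sellers receive P_s = P_b - 40 = 147.6.
Revenue is the tax times quantity traded: 40 x 14.8 = 592.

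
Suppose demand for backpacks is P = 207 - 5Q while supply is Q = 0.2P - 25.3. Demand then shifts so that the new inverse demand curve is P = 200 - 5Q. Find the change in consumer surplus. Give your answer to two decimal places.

Rewriting supply in inverse form: P = 126.5 + 5Q.
Initial equilibrium: Q_0 = 8.05, P_0 = 166.75; CS_0 = (1/2)(8.05)(40.25) = 162.0062, PS_0 = (1/2)(8.05)(40.25) = 162.0062.
New equilibrium: 200 - 5Q = 126.5 + 5Q gives Q_1 = 7.35, P_1 = 163.25; CS_1 = 135.0563, PS_1 = 135.0563.
Change in consumer surplus = 135.0563 - 162.0062 = -26.95.

-26.95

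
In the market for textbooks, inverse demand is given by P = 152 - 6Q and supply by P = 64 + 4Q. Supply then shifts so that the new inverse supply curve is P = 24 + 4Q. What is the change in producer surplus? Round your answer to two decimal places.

Initial equilibrium: Q_0 = 8.8, P_0 = 99.2; CS_0 = (1/2)(8.8)(52.8) = 232.32, PS_0 = (1/2)(8.8)(35.2) = 154.88.
New equilibrium: 152 - 6Q = 24 + 4Q gives Q_1 = 12.8, P_1 = 75.2; CS_1 = 491.52, PS_1 = 327.68.
Change in producer surplus = 327.68 - 154.88 = 172.8.

172.80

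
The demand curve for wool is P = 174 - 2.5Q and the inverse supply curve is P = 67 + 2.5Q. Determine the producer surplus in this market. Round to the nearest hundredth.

Set 174 - 2.5Q = 67 + 2.5Q, which gives 107 = 5Q, so Q* = 21.4 and P* = 174 - 2.5(21.4) = 120.5.
PS is the area between P* and the supply curve from 0 to Q*: (1/2)(21.4)(53.5) = 572.45.

572.45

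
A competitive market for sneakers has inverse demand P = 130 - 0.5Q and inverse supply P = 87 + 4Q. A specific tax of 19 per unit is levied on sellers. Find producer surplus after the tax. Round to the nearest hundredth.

56.89

Pre-tax equilibrium: 130 - 0.5Q = 87 + 4Q gives Q* = 9.5556, P* = 125.2222.
With the tax, sellers need 19 more per unit: 130 - 0.5Q = 87 + 4Q + 19, so Q_t = 5.3333. Buyers pay P_b = 127.3333; sellers receive P_s = P_b - 19 = 108.3333.
Producer surplus is the triangle above supply below P_s: (1/2)(5.3333)(108.3333 - 87) = 56.8889.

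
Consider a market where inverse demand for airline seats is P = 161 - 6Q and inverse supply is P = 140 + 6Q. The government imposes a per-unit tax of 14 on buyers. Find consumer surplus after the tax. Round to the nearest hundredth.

1.02

Without the tax, 161 - 6Q = 140 + 6Q so Q* = 1.75 and P* = 150.5.
A tax on buyers shifts demand down by 14: (161 - 14) - 6Q = 140 + 6Q, so Q_t = 0.5833. Buyers pay P_b = 157.5; sellers receive P_s = P_b - 14 = 143.5.
CS = (1/2)(Q_t)(161 - P_b) = (1/2)(0.5833)(3.5) = 1.0208.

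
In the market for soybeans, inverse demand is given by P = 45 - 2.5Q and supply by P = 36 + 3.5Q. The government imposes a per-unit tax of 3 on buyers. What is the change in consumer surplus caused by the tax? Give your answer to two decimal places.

-1.56

Pre-tax equilibrium: 45 - 2.5Q = 36 + 3.5Q gives Q* = 1.5, P* = 41.25.
With the tax, buyers' net willingness to pay falls by 3: (45 - 3) - 2.5Q = 36 + 3.5Q, so Q_t = 1. Buyers pay P_b = 42.5; sellers receive P_s = P_b - 3 = 39.5.
Consumers lose the trapezoid between P* and P_b out to Q_t plus the triangle from Q_t to Q*: change in CS = 1.25 - 2.8125 = -1.5625.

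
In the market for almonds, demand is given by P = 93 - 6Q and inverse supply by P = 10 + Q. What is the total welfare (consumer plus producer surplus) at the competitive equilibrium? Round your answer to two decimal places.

492.07

Equilibrium: 93 - 6Q = 10 + Q, so Q* = 11.8571 and P* = 21.8571.
CS = (1/2)(11.8571)(71.1429) = 421.7755 and PS = (1/2)(11.8571)(11.8571) = 70.2959, so total surplus = 492.0714.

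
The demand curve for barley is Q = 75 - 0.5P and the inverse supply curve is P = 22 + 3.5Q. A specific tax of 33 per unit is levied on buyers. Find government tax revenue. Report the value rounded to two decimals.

570.00

Rewriting demand in inverse form: P = 150 - 2Q.
Without the tax, 150 - 2Q = 22 + 3.5Q so Q* = 23.2727 and P* = 103.4545.
A tax on buyers shifts demand down by 33: (150 - 33) - 2Q = 22 + 3.5Q, so Q_t = 17.2727. Buyers pay P_b = 115.4545; sellers receive P_s = P_b - 33 = 82.4545.
Tax revenue = t x Q_t = 33 x 17.2727 = 570.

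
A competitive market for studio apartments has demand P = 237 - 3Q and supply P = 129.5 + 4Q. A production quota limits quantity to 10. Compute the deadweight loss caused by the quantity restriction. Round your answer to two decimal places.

100.45

Without the quota, 237 - 3Q = 129.5 + 4Q gives Q* = 15.3571.
At Q = 10 the demand price is 237 - 3(10) = 207 and the supply price is 129.5 + 4(10) = 169.5.
Deadweight loss is the triangle between the curves from 10 to 15.3571: (1/2)(207 - 169.5)(15.3571 - 10) = 100.4464.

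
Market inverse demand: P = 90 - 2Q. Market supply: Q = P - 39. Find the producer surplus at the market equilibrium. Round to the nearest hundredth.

Rewriting supply in inverse form: P = 39 + Q.
Setting demand equal to supply, 51 = 3Q, so Q* = 17 and P* = 56.
PS is the area between P* and the supply curve from 0 to Q*: (1/2)(17)(17) = 144.5.

144.50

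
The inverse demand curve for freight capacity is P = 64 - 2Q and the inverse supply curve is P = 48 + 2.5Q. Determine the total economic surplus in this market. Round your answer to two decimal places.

28.44

Equilibrium: 64 - 2Q = 48 + 2.5Q, so Q* = 3.5556 and P* = 56.8889.
CS = (1/2)(3.5556)(7.1111) = 12.642 and PS = (1/2)(3.5556)(8.8889) = 15.8025, so total surplus = 28.4444.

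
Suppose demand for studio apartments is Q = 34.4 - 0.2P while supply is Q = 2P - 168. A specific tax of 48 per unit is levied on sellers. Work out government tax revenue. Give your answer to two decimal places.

349.09

Rewriting demand in inverse form: P = 172 - 5Q.
Rewriting supply in inverse form: P = 84 + 0.5Q.
Pre-tax equilibrium: 172 - 5Q = 84 + 0.5Q gives Q* = 16, P* = 92.
With the tax, sellers need 48 more per unit: 172 - 5Q = 84 + 0.5Q + 48, so Q_t = 7.2727. Buyers pay P_b = 135.6364; sellers receive P_s = P_b - 48 = 87.6364.
Revenue is the tax times quantity traded: 48 x 7.2727 = 349.0909.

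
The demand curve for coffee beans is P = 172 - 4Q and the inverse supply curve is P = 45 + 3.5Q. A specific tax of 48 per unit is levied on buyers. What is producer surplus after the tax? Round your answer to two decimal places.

Without the tax, 172 - 4Q = 45 + 3.5Q so Q* = 16.9333 and P* = 104.2667.
A tax on buyers shifts demand down by 48: (172 - 48) - 4Q = 45 + 3.5Q, so Q_t = 10.5333. Buyers pay P_b = 129.8667; sellers receive P_s = P_b - 48 = 81.8667.
Producer surplus is the triangle above supply below P_s: (1/2)(10.5333)(81.8667 - 45) = 194.1644.

194.16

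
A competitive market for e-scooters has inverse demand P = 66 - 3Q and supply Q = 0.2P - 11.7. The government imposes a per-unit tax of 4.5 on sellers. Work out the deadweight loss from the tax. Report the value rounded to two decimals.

1.27

Rewriting supply in inverse form: P = 58.5 + 5Q.
Pre-tax equilibrium: 66 - 3Q = 58.5 + 5Q gives Q* = 0.9375, P* = 63.1875.
A tax on sellers shifts supply up by 4.5: 66 - 3Q = 58.5 + 5Q + 4.5, so Q_t = 0.375. Buyers pay P_b = 64.875; sellers receive P_s = P_b - 4.5 = 60.375.
Deadweight loss is the triangle between the curves from Q_t to Q*: (1/2)(0.9375 - 0.375)(4.5) = 1.2656.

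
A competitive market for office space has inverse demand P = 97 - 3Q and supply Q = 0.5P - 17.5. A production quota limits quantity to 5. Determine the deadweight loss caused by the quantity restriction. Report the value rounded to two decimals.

Rewriting supply in inverse form: P = 35 + 2Q.
Unrestricted equilibrium: Q* = (97 - 35)/(3 + 2) = 12.4.
At Q = 5 the demand price is 97 - 3(5) = 82 and the supply price is 35 + 2(5) = 45.
DWL = (1/2)(gap between curves at 5) x (Q* - 5) = (1/2)(37)(7.4) = 136.9.

136.90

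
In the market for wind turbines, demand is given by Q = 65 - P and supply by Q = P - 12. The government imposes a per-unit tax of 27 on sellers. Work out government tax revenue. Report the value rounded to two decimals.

Rewriting demand in inverse form: P = 65 - Q.
Rewriting supply in inverse form: P = 12 + Q.
Pre-tax equilibrium: 65 - Q = 12 + Q gives Q* = 26.5, P* = 38.5.
A tax on sellers shifts supply up by 27: 65 - Q = 12 + Q + 27, so Q_t = 13. Buyers pay P_b = 52; sellers receive P_s = P_b - 27 = 25.
Revenue is the tax times quantity traded: 27 x 13 = 351.

351.00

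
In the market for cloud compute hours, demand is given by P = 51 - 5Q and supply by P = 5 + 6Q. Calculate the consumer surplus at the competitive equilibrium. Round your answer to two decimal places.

43.72

Setting demand equal to supply, 46 = 11Q, so Q* = 4.1818 and P* = 30.0909.
Consumer surplus is the triangle under demand above P*: (1/2)(4.1818)(51 - 30.0909) = (1/2)(4.1818)(20.9091) = 43.719.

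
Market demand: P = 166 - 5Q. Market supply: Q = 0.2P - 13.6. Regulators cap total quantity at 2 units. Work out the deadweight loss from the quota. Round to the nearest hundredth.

Rewriting supply in inverse form: P = 68 + 5Q.
Unrestricted equilibrium: Q* = (166 - 68)/(5 + 5) = 9.8.
At Q = 2 the demand price is 166 - 5(2) = 156 and the supply price is 68 + 5(2) = 78.
Deadweight loss is the triangle between the curves from 2 to 9.8: (1/2)(156 - 78)(9.8 - 2) = 304.2.

304.20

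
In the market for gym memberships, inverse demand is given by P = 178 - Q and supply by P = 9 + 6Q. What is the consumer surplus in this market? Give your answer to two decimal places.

291.44

Setting demand equal to supply, 169 = 7Q, so Q* = 24.1429 and P* = 153.8571.
The demand choke price is 178, so CS = (1/2)(Q*)(178 - P*) = (1/2)(24.1429)(24.1429) = 291.4388.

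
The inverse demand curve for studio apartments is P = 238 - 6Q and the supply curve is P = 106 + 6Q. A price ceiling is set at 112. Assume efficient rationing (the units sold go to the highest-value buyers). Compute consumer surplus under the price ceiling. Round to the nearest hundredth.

Without the control, 238 - 6Q = 106 + 6Q so Q* = 11 and P* = 172.
At the ceiling price 112, quantity supplied is (112 - 106)/6 = 1; supply is the short side, so Q = 1 trades at P = 112.
The demand price at Q = 1 is 232. CS is the trapezoid between demand and 112 over [0, 1]: (1/2)[(238 - 112) + (232 - 112)](1) = 123.

123.00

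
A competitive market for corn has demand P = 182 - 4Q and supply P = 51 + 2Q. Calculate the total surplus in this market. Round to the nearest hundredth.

Equilibrium: 182 - 4Q = 51 + 2Q, so Q* = 21.8333 and P* = 94.6667.
Total surplus is the full triangle between the curves from 0 to Q*: (1/2)(21.8333)(182 - 51) = 1430.0833.

1430.08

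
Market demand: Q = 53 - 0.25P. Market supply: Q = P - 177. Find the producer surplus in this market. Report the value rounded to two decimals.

Rewriting demand in inverse form: P = 212 - 4Q.
Rewriting supply in inverse form: P = 177 + Q.
Equilibrium: 212 - 4Q = 177 + Q, so Q* = 7 and P* = 184.
The supply curve's price intercept is 177, so PS = (1/2)(Q*)(P* - 177) = (1/2)(7)(7) = 24.5.

24.50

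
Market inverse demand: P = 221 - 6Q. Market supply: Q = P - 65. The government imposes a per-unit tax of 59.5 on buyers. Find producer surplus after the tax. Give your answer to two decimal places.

Rewriting supply in inverse form: P = 65 + Q.
Without the tax, 221 - 6Q = 65 + Q so Q* = 22.2857 and P* = 87.2857.
A tax on buyers shifts demand down by 59.5: (221 - 59.5) - 6Q = 65 + Q, so Q_t = 13.7857. Buyers pay P_b = 138.2857; sellers receive P_s = P_b - 59.5 = 78.7857.
PS = (1/2)(Q_t)(P_s - 65) = (1/2)(13.7857)(13.7857) = 95.023.

95.02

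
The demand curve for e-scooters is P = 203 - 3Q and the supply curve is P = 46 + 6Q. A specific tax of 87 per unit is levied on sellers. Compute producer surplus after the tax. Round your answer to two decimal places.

181.48

Without the tax, 203 - 3Q = 46 + 6Q so Q* = 17.4444 and P* = 150.6667.
A tax on sellers shifts supply up by 87: 203 - 3Q = 46 + 6Q + 87, so Q_t = 7.7778. Buyers pay P_b = 179.6667; sellers receive P_s = P_b - 87 = 92.6667.
PS = (1/2)(Q_t)(P_s - 46) = (1/2)(7.7778)(46.6667) = 181.4815.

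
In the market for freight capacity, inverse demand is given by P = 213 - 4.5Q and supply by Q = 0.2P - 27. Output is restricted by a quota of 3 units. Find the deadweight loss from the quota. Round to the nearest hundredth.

Rewriting supply in inverse form: P = 135 + 5Q.
Unrestricted equilibrium: Q* = (213 - 135)/(4.5 + 5) = 8.2105.
At Q = 3 the demand price is 213 - 4.5(3) = 199.5 and the supply price is 135 + 5(3) = 150.
DWL = (1/2)(gap between curves at 3) x (Q* - 3) = (1/2)(49.5)(5.2105) = 128.9605.

128.96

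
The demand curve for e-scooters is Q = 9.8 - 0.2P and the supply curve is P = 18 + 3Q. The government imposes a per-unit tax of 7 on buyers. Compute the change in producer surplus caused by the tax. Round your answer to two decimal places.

-9.02

Rewriting demand in inverse form: P = 49 - 5Q.
Without the tax, 49 - 5Q = 18 + 3Q so Q* = 3.875 and P* = 29.625.
With the tax, buyers' net willingness to pay falls by 7: (49 - 7) - 5Q = 18 + 3Q, so Q_t = 3. Buyers pay P_b = 34; sellers receive P_s = P_b - 7 = 27.
PS falls from (1/2)(3.875)(11.625) = 22.5234 to (1/2)(3)(9) = 13.5, a change of -9.0234.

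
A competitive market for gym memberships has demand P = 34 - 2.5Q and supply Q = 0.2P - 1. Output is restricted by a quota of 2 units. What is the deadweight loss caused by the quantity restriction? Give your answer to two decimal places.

13.07

Rewriting supply in inverse form: P = 5 + 5Q.
Without the quota, 34 - 2.5Q = 5 + 5Q gives Q* = 3.8667.
At Q = 2 the demand price is 34 - 2.5(2) = 29 and the supply price is 5 + 5(2) = 15.
Deadweight loss is the triangle between the curves from 2 to 3.8667: (1/2)(29 - 15)(3.8667 - 2) = 13.0667.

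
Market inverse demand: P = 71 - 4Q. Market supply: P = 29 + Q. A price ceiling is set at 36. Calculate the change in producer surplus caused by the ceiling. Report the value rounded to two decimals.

-10.78

Free-market equilibrium: 71 - 4Q = 29 + Q gives Q* = 8.4, P* = 37.4.
At the ceiling price 36, quantity supplied is (36 - 29)/1 = 7; supply is the short side, so Q = 7 trades at P = 36.
PS goes from (1/2)(8.4)(8.4) = 35.28 to 24.5 (computed as (36 - 29)(7) - (1/2)(1)(7)^2), a change of -10.78.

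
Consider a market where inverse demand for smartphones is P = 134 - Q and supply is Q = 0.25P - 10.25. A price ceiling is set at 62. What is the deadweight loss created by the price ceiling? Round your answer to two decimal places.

Rewriting supply in inverse form: P = 41 + 4Q.
Without the control, 134 - Q = 41 + 4Q so Q* = 18.6 and P* = 115.4.
At P = 62, sellers supply (62 - 41)/4 = 5.25 while buyers want more, so the quantity traded is 5.25 at price 62.
At Q = 5.25 the demand price is 128.75 and the supply price is 62. Deadweight loss is the triangle between the curves from 5.25 to 18.6: (1/2)(128.75 - 62)(18.6 - 5.25) = 445.5562.

445.56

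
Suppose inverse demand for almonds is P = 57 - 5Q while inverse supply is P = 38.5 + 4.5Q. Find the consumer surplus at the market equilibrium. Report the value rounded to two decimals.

9.48

Set 57 - 5Q = 38.5 + 4.5Q, which gives 18.5 = 9.5Q, so Q* = 1.9474 and P* = 57 - 5(1.9474) = 47.2632.
CS is the area between the demand curve and P* from 0 to Q*: (1/2)(1.9474)(9.7368) = 9.4806.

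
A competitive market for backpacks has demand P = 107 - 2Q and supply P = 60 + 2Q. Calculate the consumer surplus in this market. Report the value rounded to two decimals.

138.06

Equilibrium: 107 - 2Q = 60 + 2Q, so Q* = 11.75 and P* = 83.5.
CS is the area between the demand curve and P* from 0 to Q*: (1/2)(11.75)(23.5) = 138.0625.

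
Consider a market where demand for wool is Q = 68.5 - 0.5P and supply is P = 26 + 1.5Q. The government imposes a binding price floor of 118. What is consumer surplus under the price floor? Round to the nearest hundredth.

Rewriting demand in inverse form: P = 137 - 2Q.
Free-market equilibrium: 137 - 2Q = 26 + 1.5Q gives Q* = 31.7143, P* = 73.5714.
At P = 118, buyers demand (137 - 118)/2 = 9.5 while sellers would supply more, so the quantity traded is 9.5 at price 118.
CS is the triangle under demand above 118: (1/2)(9.5)(137 - 118) = 90.25.

90.25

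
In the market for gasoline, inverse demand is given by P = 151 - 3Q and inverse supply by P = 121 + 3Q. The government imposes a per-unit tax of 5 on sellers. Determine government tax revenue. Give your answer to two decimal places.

Pre-tax equilibrium: 151 - 3Q = 121 + 3Q gives Q* = 5, P* = 136.
A tax on sellers shifts supply up by 5: 151 - 3Q = 121 + 3Q + 5, so Q_t = 4.1667. Buyers pay P_b = 138.5; sellers receive P_s = P_b - 5 = 133.5.
Tax revenue = t x Q_t = 5 x 4.1667 = 20.8333.

20.83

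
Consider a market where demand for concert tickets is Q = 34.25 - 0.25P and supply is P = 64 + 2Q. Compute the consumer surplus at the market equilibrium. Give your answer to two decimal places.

296.06

Rewriting demand in inverse form: P = 137 - 4Q.
Setting demand equal to supply, 73 = 6Q, so Q* = 12.1667 and P* = 88.3333.
CS is the area between the demand curve and P* from 0 to Q*: (1/2)(12.1667)(48.6667) = 296.0556.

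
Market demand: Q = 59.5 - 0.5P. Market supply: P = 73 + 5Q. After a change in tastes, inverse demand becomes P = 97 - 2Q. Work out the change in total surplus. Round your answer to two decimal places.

Rewriting demand in inverse form: P = 119 - 2Q.
Initial equilibrium: Q_0 = 6.5714, P_0 = 105.8571; CS_0 = (1/2)(6.5714)(13.1429) = 43.1837, PS_0 = (1/2)(6.5714)(32.8571) = 107.9592.
New equilibrium: 97 - 2Q = 73 + 5Q gives Q_1 = 3.4286, P_1 = 90.1429; CS_1 = 11.7551, PS_1 = 29.3878.
Change in total surplus = (11.7551 + 29.3878) - (43.1837 + 107.9592) = -110.

-110.00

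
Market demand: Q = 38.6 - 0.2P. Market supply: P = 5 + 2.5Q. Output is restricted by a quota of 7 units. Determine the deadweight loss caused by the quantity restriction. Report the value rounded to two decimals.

Rewriting demand in inverse form: P = 193 - 5Q.
Without the quota, 193 - 5Q = 5 + 2.5Q gives Q* = 25.0667.
At Q = 7 the demand price is 193 - 5(7) = 158 and the supply price is 5 + 2.5(7) = 22.5.
Deadweight loss is the triangle between the curves from 7 to 25.0667: (1/2)(158 - 22.5)(25.0667 - 7) = 1224.0167.

1224.02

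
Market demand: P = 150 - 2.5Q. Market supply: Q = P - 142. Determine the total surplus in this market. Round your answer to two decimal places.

9.14

Rewriting supply in inverse form: P = 142 + Q.
Setting demand equal to supply, 8 = 3.5Q, so Q* = 2.2857 and P* = 144.2857.
CS = (1/2)(2.2857)(5.7143) = 6.5306 and PS = (1/2)(2.2857)(2.2857) = 2.6122, so total surplus = 9.1429.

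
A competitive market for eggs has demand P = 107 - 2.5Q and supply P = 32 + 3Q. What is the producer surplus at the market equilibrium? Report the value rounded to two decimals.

278.93

Set 107 - 2.5Q = 32 + 3Q, which gives 75 = 5.5Q, so Q* = 13.6364 and P* = 107 - 2.5(13.6364) = 72.9091.
The supply curve's price intercept is 32, so PS = (1/2)(Q*)(P* - 32) = (1/2)(13.6364)(40.9091) = 278.9256.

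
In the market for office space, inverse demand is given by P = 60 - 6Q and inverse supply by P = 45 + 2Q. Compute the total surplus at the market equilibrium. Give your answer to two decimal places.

14.06

Equilibrium: 60 - 6Q = 45 + 2Q, so Q* = 1.875 and P* = 48.75.
CS = (1/2)(1.875)(11.25) = 10.5469 and PS = (1/2)(1.875)(3.75) = 3.5156, so total surplus = 14.0625.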